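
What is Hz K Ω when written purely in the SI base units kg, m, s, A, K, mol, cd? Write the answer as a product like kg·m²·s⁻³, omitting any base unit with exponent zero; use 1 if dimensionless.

Hz = 1/s = s⁻¹ (frequency is cycles per second).
Ω = V/A (resistance = voltage per current),
    = kg·m²·s⁻³·A⁻².
Combining: Hz·K·Ω = s⁻¹ · K · (kg·m²·s⁻³·A⁻²) = kg·m²·s⁻⁴·A⁻²·K.

kg·m²·s⁻⁴·A⁻²·K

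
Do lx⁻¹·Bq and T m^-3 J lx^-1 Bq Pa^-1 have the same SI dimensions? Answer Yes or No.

No

Left side:
  lx = m⁻²·cd.
  So lx⁻¹ = m²·cd⁻¹.
  Bq = s⁻¹.
  Combining: lx⁻¹·Bq = (m²·cd⁻¹) · s⁻¹ = m²·s⁻¹·cd⁻¹.
Right side:
  T = Wb/m² (flux density = flux per area),
      = kg·s⁻²·A⁻¹.
  J = N·m (work = force × distance),
      = kg·m²·s⁻².
  lx = lm/m² (illuminance = luminous flux per area),
      = m⁻²·cd.
  So lx⁻¹ = m²·cd⁻¹.
  Bq = 1/s = s⁻¹ (activity is decays per second).
  Pa = N/m² (pressure = force per area),
      = kg·m⁻¹·s⁻².
  So Pa⁻¹ = kg⁻¹·m·s².
  Combining: T·m⁻³·J·lx⁻¹·Bq·Pa⁻¹ = (kg·s⁻²·A⁻¹) · m⁻³ · (kg·m²·s⁻²) · (m²·cd⁻¹) · s⁻¹ · (kg⁻¹·m·s²) = kg·m²·s⁻³·A⁻¹·cd⁻¹.
Left is m²·s⁻¹·cd⁻¹; right is kg·m²·s⁻³·A⁻¹·cd⁻¹ — different.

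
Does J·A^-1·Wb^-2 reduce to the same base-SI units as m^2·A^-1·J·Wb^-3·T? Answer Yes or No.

Yes

Left side:
  J = kg·m²·s⁻².
  Wb = kg·m²·s⁻²·A⁻¹.
  So Wb⁻² = kg⁻²·m⁻⁴·s⁴·A².
  Combining: J·A⁻¹·Wb⁻² = (kg·m²·s⁻²) · A⁻¹ · (kg⁻²·m⁻⁴·s⁴·A²) = kg⁻¹·m⁻²·s²·A.
Right side:
  J = kg·m²·s⁻².
  Wb = kg·m²·s⁻²·A⁻¹.
  So Wb⁻³ = kg⁻³·m⁻⁶·s⁶·A³.
  T = kg·s⁻²·A⁻¹.
  Combining: m²·A⁻¹·J·Wb⁻³·T = m² · A⁻¹ · (kg·m²·s⁻²) · (kg⁻³·m⁻⁶·s⁶·A³) · (kg·s⁻²·A⁻¹) = kg⁻¹·m⁻²·s²·A.
Both reduce to kg⁻¹·m⁻²·s²·A.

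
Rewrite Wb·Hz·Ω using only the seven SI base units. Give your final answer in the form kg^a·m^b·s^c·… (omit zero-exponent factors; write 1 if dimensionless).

Wb = kg·m²·s⁻²·A⁻¹.
Hz = s⁻¹.
Ω = kg·m²·s⁻³·A⁻².
Combining: Wb·Hz·Ω = (kg·m²·s⁻²·A⁻¹) · s⁻¹ · (kg·m²·s⁻³·A⁻²) = kg²·m⁴·s⁻⁶·A⁻³.

kg²·m⁴·s⁻⁶·A⁻³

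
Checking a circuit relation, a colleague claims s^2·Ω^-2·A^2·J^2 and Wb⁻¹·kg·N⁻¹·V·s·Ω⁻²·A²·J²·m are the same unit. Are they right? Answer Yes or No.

Left side:
  Ω = V/A (resistance = voltage per current),
      = kg·m²·s⁻³·A⁻².
  So Ω⁻² = kg⁻²·m⁻⁴·s⁶·A⁴.
  J = N·m (work = force × distance),
      = kg·m²·s⁻².
  So J² = kg²·m⁴·s⁻⁴.
  Combining: s²·Ω⁻²·A²·J² = s² · (kg⁻²·m⁻⁴·s⁶·A⁴) · A² · (kg²·m⁴·s⁻⁴) = s⁴·A⁶.
Right side:
  Wb = V·s (flux: a volt is a weber per second),
      = kg·m²·s⁻²·A⁻¹.
  So Wb⁻¹ = kg⁻¹·m⁻²·s²·A.
  N = kg·m/s² = kg·m·s⁻² (force = mass × acceleration).
  So N⁻¹ = kg⁻¹·m⁻¹·s².
  V = W/A (potential = power per current),
      = kg·m²·s⁻³·A⁻¹.
  Ω = V/A (resistance = voltage per current),
      = kg·m²·s⁻³·A⁻².
  So Ω⁻² = kg⁻²·m⁻⁴·s⁶·A⁴.
  J = N·m (work = force × distance),
      = kg·m²·s⁻².
  So J² = kg²·m⁴·s⁻⁴.
  Combining: Wb⁻¹·kg·N⁻¹·V·s·Ω⁻²·A²·J²·m = (kg⁻¹·m⁻²·s²·A) · kg · (kg⁻¹·m⁻¹·s²) · (kg·m²·s⁻³·A⁻¹) · s · (kg⁻²·m⁻⁴·s⁶·A⁴) · A² · (kg²·m⁴·s⁻⁴) · m = s⁴·A⁶.
Both reduce to s⁴·A⁶.

Yes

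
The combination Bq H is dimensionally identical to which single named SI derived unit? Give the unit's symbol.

Ω

Bq = s⁻¹.
H = kg·m²·s⁻²·A⁻².
Combining: Bq·H = s⁻¹ · (kg·m²·s⁻²·A⁻²) = kg·m²·s⁻³·A⁻².
kg·m²·s⁻³·A⁻² is the base-SI form of the ohm.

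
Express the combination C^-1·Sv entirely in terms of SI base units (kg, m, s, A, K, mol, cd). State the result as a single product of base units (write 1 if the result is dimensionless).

C = A·s = s·A (charge = current × time).
So C⁻¹ = s⁻¹·A⁻¹.
Sv = J/kg (equivalent dose = energy per mass),
    = m²·s⁻².
Combining: C⁻¹·Sv = (s⁻¹·A⁻¹) · (m²·s⁻²) = m²·s⁻³·A⁻¹.

m²·s⁻³·A⁻¹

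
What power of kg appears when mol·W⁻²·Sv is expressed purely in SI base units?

-2

W = J/s (power = energy per time),
    = kg·m²·s⁻³.
So W⁻² = kg⁻²·m⁻⁴·s⁶.
Sv = J/kg (equivalent dose = energy per mass),
    = m²·s⁻².
Combining: mol·W⁻²·Sv = mol · (kg⁻²·m⁻⁴·s⁶) · (m²·s⁻²) = kg⁻²·m⁻²·s⁴·mol.
The exponent of kg is -2.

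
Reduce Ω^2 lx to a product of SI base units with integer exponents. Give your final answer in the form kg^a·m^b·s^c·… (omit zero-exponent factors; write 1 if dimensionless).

kg²·m²·s⁻⁶·A⁻⁴·cd

Ω = V/A (resistance = voltage per current),
    = kg·m²·s⁻³·A⁻².
So Ω² = kg²·m⁴·s⁻⁶·A⁻⁴.
lx = lm/m² (illuminance = luminous flux per area),
    = m⁻²·cd.
Combining: Ω²·lx = (kg²·m⁴·s⁻⁶·A⁻⁴) · (m⁻²·cd) = kg²·m²·s⁻⁶·A⁻⁴·cd.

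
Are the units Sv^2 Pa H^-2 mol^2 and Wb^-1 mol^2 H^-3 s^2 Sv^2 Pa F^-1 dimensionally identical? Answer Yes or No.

No

Left side:
  Sv = m²·s⁻².
  So Sv² = m⁴·s⁻⁴.
  Pa = kg·m⁻¹·s⁻².
  H = kg·m²·s⁻²·A⁻².
  So H⁻² = kg⁻²·m⁻⁴·s⁴·A⁴.
  Combining: Sv²·Pa·H⁻²·mol² = (m⁴·s⁻⁴) · (kg·m⁻¹·s⁻²) · (kg⁻²·m⁻⁴·s⁴·A⁴) · mol² = kg⁻¹·m⁻¹·s⁻²·A⁴·mol².
Right side:
  Wb = V·s (flux: a volt is a weber per second),
      = kg·m²·s⁻²·A⁻¹.
  So Wb⁻¹ = kg⁻¹·m⁻²·s²·A.
  H = Wb/A (inductance = flux per current),
      = kg·m²·s⁻²·A⁻².
  So H⁻³ = kg⁻³·m⁻⁶·s⁶·A⁶.
  Sv = J/kg (equivalent dose = energy per mass),
      = m²·s⁻².
  So Sv² = m⁴·s⁻⁴.
  Pa = N/m² (pressure = force per area),
      = kg·m⁻¹·s⁻².
  F = C/V (capacitance = charge per voltage),
      = A·s/(kg·m²·s⁻³·A⁻¹) (substituting C and V),
      = kg⁻¹·m⁻²·s⁴·A².
  So F⁻¹ = kg·m²·s⁻⁴·A⁻².
  Combining: Wb⁻¹·mol²·H⁻³·s²·Sv²·Pa·F⁻¹ = (kg⁻¹·m⁻²·s²·A) · mol² · (kg⁻³·m⁻⁶·s⁶·A⁶) · s² · (m⁴·s⁻⁴) · (kg·m⁻¹·s⁻²) · (kg·m²·s⁻⁴·A⁻²) = kg⁻²·m⁻³·A⁵·mol².
Left is kg⁻¹·m⁻¹·s⁻²·A⁴·mol²; right is kg⁻²·m⁻³·A⁵·mol² — different.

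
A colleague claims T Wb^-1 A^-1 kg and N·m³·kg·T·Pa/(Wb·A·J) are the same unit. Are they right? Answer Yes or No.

No

Left side:
  T = kg·s⁻²·A⁻¹.
  Wb = kg·m²·s⁻²·A⁻¹.
  So Wb⁻¹ = kg⁻¹·m⁻²·s²·A.
  Combining: T·Wb⁻¹·A⁻¹·kg = (kg·s⁻²·A⁻¹) · (kg⁻¹·m⁻²·s²·A) · A⁻¹ · kg = kg·m⁻²·A⁻¹.
Right side:
  N = kg·m·s⁻².
  Wb = kg·m²·s⁻²·A⁻¹.
  So Wb⁻¹ = kg⁻¹·m⁻²·s²·A.
  T = kg·s⁻²·A⁻¹.
  Pa = kg·m⁻¹·s⁻².
  J = kg·m²·s⁻².
  So J⁻¹ = kg⁻¹·m⁻²·s².
  Combining: N·m³·Wb⁻¹·kg·A⁻¹·T·Pa·J⁻¹ = (kg·m·s⁻²) · m³ · (kg⁻¹·m⁻²·s²·A) · kg · A⁻¹ · (kg·s⁻²·A⁻¹) · (kg·m⁻¹·s⁻²) · (kg⁻¹·m⁻²·s²) = kg²·m⁻¹·s⁻²·A⁻¹.
Left is kg·m⁻²·A⁻¹; right is kg²·m⁻¹·s⁻²·A⁻¹ — different.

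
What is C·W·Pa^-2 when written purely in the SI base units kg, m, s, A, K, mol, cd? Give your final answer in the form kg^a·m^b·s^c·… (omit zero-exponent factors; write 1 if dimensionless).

kg⁻¹·m⁴·s²·A

C = A·s = s·A (charge = current × time).
W = J/s (power = energy per time),
    = kg·m²·s⁻³.
Pa = N/m² (pressure = force per area),
    = kg·m⁻¹·s⁻².
So Pa⁻² = kg⁻²·m²·s⁴.
Combining: C·W·Pa⁻² = (s·A) · (kg·m²·s⁻³) · (kg⁻²·m²·s⁴) = kg⁻¹·m⁴·s²·A.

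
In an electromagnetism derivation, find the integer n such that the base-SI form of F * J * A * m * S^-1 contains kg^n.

F = kg⁻¹·m⁻²·s⁴·A².
J = kg·m²·s⁻².
S = kg⁻¹·m⁻²·s³·A².
So S⁻¹ = kg·m²·s⁻³·A⁻².
Combining: F·J·A·m·S⁻¹ = (kg⁻¹·m⁻²·s⁴·A²) · (kg·m²·s⁻²) · A · m · (kg·m²·s⁻³·A⁻²) = kg·m³·s⁻¹·A.
The exponent of kg is 1.

1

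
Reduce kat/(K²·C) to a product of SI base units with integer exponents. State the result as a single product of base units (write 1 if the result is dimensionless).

s⁻²·A⁻¹·K⁻²·mol

kat = s⁻¹·mol.
C = s·A.
So C⁻¹ = s⁻¹·A⁻¹.
Combining: kat·K⁻²·C⁻¹ = (s⁻¹·mol) · K⁻² · (s⁻¹·A⁻¹) = s⁻²·A⁻¹·K⁻²·mol.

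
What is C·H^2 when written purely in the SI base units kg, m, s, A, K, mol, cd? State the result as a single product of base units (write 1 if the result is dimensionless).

kg²·m⁴·s⁻³·A⁻³

C = A·s = s·A (charge = current × time).
H = Wb/A (inductance = flux per current),
    = kg·m²·s⁻²·A⁻².
So H² = kg²·m⁴·s⁻⁴·A⁻⁴.
Combining: C·H² = (s·A) · (kg²·m⁴·s⁻⁴·A⁻⁴) = kg²·m⁴·s⁻³·A⁻³.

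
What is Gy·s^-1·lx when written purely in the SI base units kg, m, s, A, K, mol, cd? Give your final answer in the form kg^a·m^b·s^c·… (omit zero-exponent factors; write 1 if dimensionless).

s⁻³·cd

Gy = J/kg (absorbed dose = energy per mass),
    = m²·s⁻².
lx = lm/m² (illuminance = luminous flux per area),
    = m⁻²·cd.
Combining: Gy·s⁻¹·lx = (m²·s⁻²) · s⁻¹ · (m⁻²·cd) = s⁻³·cd.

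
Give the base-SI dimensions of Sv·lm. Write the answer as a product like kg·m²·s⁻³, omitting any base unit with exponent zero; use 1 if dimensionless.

m²·s⁻²·cd

Sv = J/kg (equivalent dose = energy per mass),
    = m²·s⁻².
lm = cd·sr = cd (luminous flux; sr is dimensionless).
Combining: Sv·lm = (m²·s⁻²) · cd = m²·s⁻²·cd.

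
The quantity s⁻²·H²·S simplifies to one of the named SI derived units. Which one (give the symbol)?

Ω

H = Wb/A (inductance = flux per current),
    = kg·m²·s⁻²·A⁻².
So H² = kg²·m⁴·s⁻⁴·A⁻⁴.
S = 1/Ω (conductance is reciprocal resistance),
    = kg⁻¹·m⁻²·s³·A².
Combining: s⁻²·H²·S = s⁻² · (kg²·m⁴·s⁻⁴·A⁻⁴) · (kg⁻¹·m⁻²·s³·A²) = kg·m²·s⁻³·A⁻².
kg·m²·s⁻³·A⁻² is the base-SI form of the ohm.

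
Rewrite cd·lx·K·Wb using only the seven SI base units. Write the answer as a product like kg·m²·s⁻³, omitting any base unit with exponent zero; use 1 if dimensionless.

kg·s⁻²·A⁻¹·K·cd²

lx = lm/m² (illuminance = luminous flux per area),
    = m⁻²·cd.
Wb = V·s (flux: a volt is a weber per second),
    = kg·m²·s⁻²·A⁻¹.
Combining: cd·lx·K·Wb = cd · (m⁻²·cd) · K · (kg·m²·s⁻²·A⁻¹) = kg·s⁻²·A⁻¹·K·cd².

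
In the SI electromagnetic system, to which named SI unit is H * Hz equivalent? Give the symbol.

H = kg·m²·s⁻²·A⁻².
Hz = s⁻¹.
Combining: H·Hz = (kg·m²·s⁻²·A⁻²) · s⁻¹ = kg·m²·s⁻³·A⁻².
kg·m²·s⁻³·A⁻² is the base-SI form of the ohm.

Ω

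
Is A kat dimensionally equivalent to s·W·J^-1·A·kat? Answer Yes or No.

Yes

Left side:
  kat = mol/s = s⁻¹·mol (catalytic activity).
  Combining: A·kat = A · (s⁻¹·mol) = s⁻¹·A·mol.
Right side:
  W = kg·m²·s⁻³.
  J = kg·m²·s⁻².
  So J⁻¹ = kg⁻¹·m⁻²·s².
  kat = s⁻¹·mol.
  Combining: s·W·J⁻¹·A·kat = s · (kg·m²·s⁻³) · (kg⁻¹·m⁻²·s²) · A · (s⁻¹·mol) = s⁻¹·A·mol.
Both reduce to s⁻¹·A·mol.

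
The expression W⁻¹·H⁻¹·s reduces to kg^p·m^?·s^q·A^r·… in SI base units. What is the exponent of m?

-4

W = kg·m²·s⁻³.
So W⁻¹ = kg⁻¹·m⁻²·s³.
H = kg·m²·s⁻²·A⁻².
So H⁻¹ = kg⁻¹·m⁻²·s²·A².
Combining: W⁻¹·H⁻¹·s = (kg⁻¹·m⁻²·s³) · (kg⁻¹·m⁻²·s²·A²) · s = kg⁻²·m⁻⁴·s⁶·A².
The exponent of m is -4.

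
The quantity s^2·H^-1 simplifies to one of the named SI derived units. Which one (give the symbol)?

F

H = kg·m²·s⁻²·A⁻².
So H⁻¹ = kg⁻¹·m⁻²·s²·A².
Combining: s²·H⁻¹ = s² · (kg⁻¹·m⁻²·s²·A²) = kg⁻¹·m⁻²·s⁴·A².
kg⁻¹·m⁻²·s⁴·A² is the base-SI form of the farad.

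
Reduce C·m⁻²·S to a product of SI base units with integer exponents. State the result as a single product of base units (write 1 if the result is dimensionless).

C = s·A.
S = kg⁻¹·m⁻²·s³·A².
Combining: C·m⁻²·S = (s·A) · m⁻² · (kg⁻¹·m⁻²·s³·A²) = kg⁻¹·m⁻⁴·s⁴·A³.

kg⁻¹·m⁻⁴·s⁴·A³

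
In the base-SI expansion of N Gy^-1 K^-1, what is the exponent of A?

N = kg·m·s⁻².
Gy = m²·s⁻².
So Gy⁻¹ = m⁻²·s².
Combining: N·Gy⁻¹·K⁻¹ = (kg·m·s⁻²) · (m⁻²·s²) · K⁻¹ = kg·m⁻¹·K⁻¹.
The exponent of A is 0.

0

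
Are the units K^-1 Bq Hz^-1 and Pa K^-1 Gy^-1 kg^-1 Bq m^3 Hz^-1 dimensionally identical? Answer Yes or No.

Yes

Left side:
  Bq = 1/s = s⁻¹ (activity is decays per second).
  Hz = 1/s = s⁻¹ (frequency is cycles per second).
  So Hz⁻¹ = s.
  Combining: K⁻¹·Bq·Hz⁻¹ = K⁻¹ · s⁻¹ · s = K⁻¹.
Right side:
  Pa = kg·m⁻¹·s⁻².
  Gy = m²·s⁻².
  So Gy⁻¹ = m⁻²·s².
  Bq = s⁻¹.
  Hz = s⁻¹.
  So Hz⁻¹ = s.
  Combining: Pa·K⁻¹·Gy⁻¹·kg⁻¹·Bq·m³·Hz⁻¹ = (kg·m⁻¹·s⁻²) · K⁻¹ · (m⁻²·s²) · kg⁻¹ · s⁻¹ · m³ · s = K⁻¹.
Both reduce to K⁻¹.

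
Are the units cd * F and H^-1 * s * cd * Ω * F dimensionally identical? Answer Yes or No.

Yes

Left side:
  F = kg⁻¹·m⁻²·s⁴·A².
  Combining: cd·F = cd · (kg⁻¹·m⁻²·s⁴·A²) = kg⁻¹·m⁻²·s⁴·A²·cd.
Right side:
  H = Wb/A (inductance = flux per current),
      = kg·m²·s⁻²·A⁻².
  So H⁻¹ = kg⁻¹·m⁻²·s²·A².
  Ω = V/A (resistance = voltage per current),
      = kg·m²·s⁻³·A⁻².
  F = C/V (capacitance = charge per voltage),
      = A·s/(kg·m²·s⁻³·A⁻¹) (substituting C and V),
      = kg⁻¹·m⁻²·s⁴·A².
  Combining: H⁻¹·s·cd·Ω·F = (kg⁻¹·m⁻²·s²·A²) · s · cd · (kg·m²·s⁻³·A⁻²) · (kg⁻¹·m⁻²·s⁴·A²) = kg⁻¹·m⁻²·s⁴·A²·cd.
Both reduce to kg⁻¹·m⁻²·s⁴·A²·cd.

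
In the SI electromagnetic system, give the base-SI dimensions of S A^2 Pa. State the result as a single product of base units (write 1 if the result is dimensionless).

S = kg⁻¹·m⁻²·s³·A².
Pa = kg·m⁻¹·s⁻².
Combining: S·A²·Pa = (kg⁻¹·m⁻²·s³·A²) · A² · (kg·m⁻¹·s⁻²) = m⁻³·s·A⁴.

m⁻³·s·A⁴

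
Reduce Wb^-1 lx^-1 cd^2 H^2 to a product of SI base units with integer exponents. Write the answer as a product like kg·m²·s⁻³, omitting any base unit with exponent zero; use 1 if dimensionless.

Wb = V·s (flux: a volt is a weber per second),
    = kg·m²·s⁻²·A⁻¹.
So Wb⁻¹ = kg⁻¹·m⁻²·s²·A.
lx = lm/m² (illuminance = luminous flux per area),
    = m⁻²·cd.
So lx⁻¹ = m²·cd⁻¹.
H = Wb/A (inductance = flux per current),
    = kg·m²·s⁻²·A⁻².
So H² = kg²·m⁴·s⁻⁴·A⁻⁴.
Combining: Wb⁻¹·lx⁻¹·cd²·H² = (kg⁻¹·m⁻²·s²·A) · (m²·cd⁻¹) · cd² · (kg²·m⁴·s⁻⁴·A⁻⁴) = kg·m⁴·s⁻²·A⁻³·cd.

kg·m⁴·s⁻²·A⁻³·cd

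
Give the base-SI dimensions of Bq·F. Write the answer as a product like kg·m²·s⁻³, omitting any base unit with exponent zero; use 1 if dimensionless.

Bq = 1/s = s⁻¹ (activity is decays per second).
F = C/V (capacitance = charge per voltage),
    = A·s/(kg·m²·s⁻³·A⁻¹) (substituting C and V),
    = kg⁻¹·m⁻²·s⁴·A².
Combining: Bq·F = s⁻¹ · (kg⁻¹·m⁻²·s⁴·A²) = kg⁻¹·m⁻²·s³·A².

kg⁻¹·m⁻²·s³·A²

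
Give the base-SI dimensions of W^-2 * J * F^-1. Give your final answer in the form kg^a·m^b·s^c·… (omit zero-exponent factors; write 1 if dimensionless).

W = J/s (power = energy per time),
    = kg·m²·s⁻³.
So W⁻² = kg⁻²·m⁻⁴·s⁶.
J = N·m (work = force × distance),
    = kg·m²·s⁻².
F = C/V (capacitance = charge per voltage),
    = A·s/(kg·m²·s⁻³·A⁻¹) (substituting C and V),
    = kg⁻¹·m⁻²·s⁴·A².
So F⁻¹ = kg·m²·s⁻⁴·A⁻².
Combining: W⁻²·J·F⁻¹ = (kg⁻²·m⁻⁴·s⁶) · (kg·m²·s⁻²) · (kg·m²·s⁻⁴·A⁻²) = A⁻².

A⁻²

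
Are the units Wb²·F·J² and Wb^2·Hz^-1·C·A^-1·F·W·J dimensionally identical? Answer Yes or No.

Left side:
  Wb = kg·m²·s⁻²·A⁻¹.
  So Wb² = kg²·m⁴·s⁻⁴·A⁻².
  F = kg⁻¹·m⁻²·s⁴·A².
  J = kg·m²·s⁻².
  So J² = kg²·m⁴·s⁻⁴.
  Combining: Wb²·F·J² = (kg²·m⁴·s⁻⁴·A⁻²) · (kg⁻¹·m⁻²·s⁴·A²) · (kg²·m⁴·s⁻⁴) = kg³·m⁶·s⁻⁴.
Right side:
  Wb = kg·m²·s⁻²·A⁻¹.
  So Wb² = kg²·m⁴·s⁻⁴·A⁻².
  Hz = s⁻¹.
  So Hz⁻¹ = s.
  C = s·A.
  F = kg⁻¹·m⁻²·s⁴·A².
  W = kg·m²·s⁻³.
  J = kg·m²·s⁻².
  Combining: Wb²·Hz⁻¹·C·A⁻¹·F·W·J = (kg²·m⁴·s⁻⁴·A⁻²) · s · (s·A) · A⁻¹ · (kg⁻¹·m⁻²·s⁴·A²) · (kg·m²·s⁻³) · (kg·m²·s⁻²) = kg³·m⁶·s⁻³.
Left is kg³·m⁶·s⁻⁴; right is kg³·m⁶·s⁻³ — different.

No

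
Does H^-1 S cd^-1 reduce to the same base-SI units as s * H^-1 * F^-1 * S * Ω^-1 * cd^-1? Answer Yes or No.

Yes

Left side:
  H = Wb/A (inductance = flux per current),
      = kg·m²·s⁻²·A⁻².
  So H⁻¹ = kg⁻¹·m⁻²·s²·A².
  S = 1/Ω (conductance is reciprocal resistance),
      = kg⁻¹·m⁻²·s³·A².
  Combining: H⁻¹·S·cd⁻¹ = (kg⁻¹·m⁻²·s²·A²) · (kg⁻¹·m⁻²·s³·A²) · cd⁻¹ = kg⁻²·m⁻⁴·s⁵·A⁴·cd⁻¹.
Right side:
  H = kg·m²·s⁻²·A⁻².
  So H⁻¹ = kg⁻¹·m⁻²·s²·A².
  F = kg⁻¹·m⁻²·s⁴·A².
  So F⁻¹ = kg·m²·s⁻⁴·A⁻².
  S = kg⁻¹·m⁻²·s³·A².
  Ω = kg·m²·s⁻³·A⁻².
  So Ω⁻¹ = kg⁻¹·m⁻²·s³·A².
  Combining: s·H⁻¹·F⁻¹·S·Ω⁻¹·cd⁻¹ = s · (kg⁻¹·m⁻²·s²·A²) · (kg·m²·s⁻⁴·A⁻²) · (kg⁻¹·m⁻²·s³·A²) · (kg⁻¹·m⁻²·s³·A²) · cd⁻¹ = kg⁻²·m⁻⁴·s⁵·A⁴·cd⁻¹.
Both reduce to kg⁻²·m⁻⁴·s⁵·A⁴·cd⁻¹.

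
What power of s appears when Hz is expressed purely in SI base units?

-1

Hz = 1/s = s⁻¹ (frequency is cycles per second).
The exponent of s is -1.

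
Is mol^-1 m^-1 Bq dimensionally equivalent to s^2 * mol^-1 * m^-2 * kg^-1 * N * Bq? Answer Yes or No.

Yes

Left side:
  Bq = 1/s = s⁻¹ (activity is decays per second).
  Combining: mol⁻¹·m⁻¹·Bq = mol⁻¹ · m⁻¹ · s⁻¹ = m⁻¹·s⁻¹·mol⁻¹.
Right side:
  N = kg·m·s⁻².
  Bq = s⁻¹.
  Combining: s²·mol⁻¹·m⁻²·kg⁻¹·N·Bq = s² · mol⁻¹ · m⁻² · kg⁻¹ · (kg·m·s⁻²) · s⁻¹ = m⁻¹·s⁻¹·mol⁻¹.
Both reduce to m⁻¹·s⁻¹·mol⁻¹.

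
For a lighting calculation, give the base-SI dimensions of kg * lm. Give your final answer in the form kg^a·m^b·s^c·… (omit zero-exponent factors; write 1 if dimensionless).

lm = cd·sr = cd (luminous flux; sr is dimensionless).
Combining: kg·lm = kg · cd = kg·cd.

kg·cd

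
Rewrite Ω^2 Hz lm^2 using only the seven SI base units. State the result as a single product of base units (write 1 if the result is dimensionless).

kg²·m⁴·s⁻⁷·A⁻⁴·cd²

Ω = kg·m²·s⁻³·A⁻².
So Ω² = kg²·m⁴·s⁻⁶·A⁻⁴.
Hz = s⁻¹.
lm = cd.
So lm² = cd².
Combining: Ω²·Hz·lm² = (kg²·m⁴·s⁻⁶·A⁻⁴) · s⁻¹ · cd² = kg²·m⁴·s⁻⁷·A⁻⁴·cd².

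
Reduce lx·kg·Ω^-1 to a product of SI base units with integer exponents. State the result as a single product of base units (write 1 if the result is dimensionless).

lx = m⁻²·cd.
Ω = kg·m²·s⁻³·A⁻².
So Ω⁻¹ = kg⁻¹·m⁻²·s³·A².
Combining: lx·kg·Ω⁻¹ = (m⁻²·cd) · kg · (kg⁻¹·m⁻²·s³·A²) = m⁻⁴·s³·A²·cd.

m⁻⁴·s³·A²·cd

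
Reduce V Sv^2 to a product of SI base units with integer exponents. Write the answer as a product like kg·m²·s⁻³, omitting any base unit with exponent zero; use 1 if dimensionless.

V = kg·m²·s⁻³·A⁻¹.
Sv = m²·s⁻².
So Sv² = m⁴·s⁻⁴.
Combining: V·Sv² = (kg·m²·s⁻³·A⁻¹) · (m⁴·s⁻⁴) = kg·m⁶·s⁻⁷·A⁻¹.

kg·m⁶·s⁻⁷·A⁻¹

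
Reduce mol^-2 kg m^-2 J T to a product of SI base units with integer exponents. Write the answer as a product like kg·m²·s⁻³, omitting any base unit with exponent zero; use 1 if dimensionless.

J = kg·m²·s⁻².
T = kg·s⁻²·A⁻¹.
Combining: mol⁻²·kg·m⁻²·J·T = mol⁻² · kg · m⁻² · (kg·m²·s⁻²) · (kg·s⁻²·A⁻¹) = kg³·s⁻⁴·A⁻¹·mol⁻².

kg³·s⁻⁴·A⁻¹·mol⁻²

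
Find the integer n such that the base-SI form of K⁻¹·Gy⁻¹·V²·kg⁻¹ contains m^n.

Gy = m²·s⁻².
So Gy⁻¹ = m⁻²·s².
V = kg·m²·s⁻³·A⁻¹.
So V² = kg²·m⁴·s⁻⁶·A⁻².
Combining: K⁻¹·Gy⁻¹·V²·kg⁻¹ = K⁻¹ · (m⁻²·s²) · (kg²·m⁴·s⁻⁶·A⁻²) · kg⁻¹ = kg·m²·s⁻⁴·A⁻²·K⁻¹.
The exponent of m is 2.

2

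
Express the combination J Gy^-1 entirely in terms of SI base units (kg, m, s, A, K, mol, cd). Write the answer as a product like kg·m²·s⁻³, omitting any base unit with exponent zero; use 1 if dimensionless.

J = kg·m²·s⁻².
Gy = m²·s⁻².
So Gy⁻¹ = m⁻²·s².
Combining: J·Gy⁻¹ = (kg·m²·s⁻²) · (m⁻²·s²) = kg.

kg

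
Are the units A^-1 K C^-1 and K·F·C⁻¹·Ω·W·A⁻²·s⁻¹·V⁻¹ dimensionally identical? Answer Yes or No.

Yes

Left side:
  C = A·s = s·A (charge = current × time).
  So C⁻¹ = s⁻¹·A⁻¹.
  Combining: A⁻¹·K·C⁻¹ = A⁻¹ · K · (s⁻¹·A⁻¹) = s⁻¹·A⁻²·K.
Right side:
  F = C/V (capacitance = charge per voltage),
      = A·s/(kg·m²·s⁻³·A⁻¹) (substituting C and V),
      = kg⁻¹·m⁻²·s⁴·A².
  C = A·s = s·A (charge = current × time).
  So C⁻¹ = s⁻¹·A⁻¹.
  Ω = V/A (resistance = voltage per current),
      = kg·m²·s⁻³·A⁻².
  W = J/s (power = energy per time),
      = kg·m²·s⁻³.
  V = W/A (potential = power per current),
      = kg·m²·s⁻³·A⁻¹.
  So V⁻¹ = kg⁻¹·m⁻²·s³·A.
  Combining: K·F·C⁻¹·Ω·W·A⁻²·s⁻¹·V⁻¹ = K · (kg⁻¹·m⁻²·s⁴·A²) · (s⁻¹·A⁻¹) · (kg·m²·s⁻³·A⁻²) · (kg·m²·s⁻³) · A⁻² · s⁻¹ · (kg⁻¹·m⁻²·s³·A) = s⁻¹·A⁻²·K.
Both reduce to s⁻¹·A⁻²·K.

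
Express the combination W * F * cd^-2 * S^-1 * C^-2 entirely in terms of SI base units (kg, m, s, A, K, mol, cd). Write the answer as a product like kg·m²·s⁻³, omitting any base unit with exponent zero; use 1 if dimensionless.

kg·m²·s⁻⁴·A⁻²·cd⁻²

W = kg·m²·s⁻³.
F = kg⁻¹·m⁻²·s⁴·A².
S = kg⁻¹·m⁻²·s³·A².
So S⁻¹ = kg·m²·s⁻³·A⁻².
C = s·A.
So C⁻² = s⁻²·A⁻².
Combining: W·F·cd⁻²·S⁻¹·C⁻² = (kg·m²·s⁻³) · (kg⁻¹·m⁻²·s⁴·A²) · cd⁻² · (kg·m²·s⁻³·A⁻²) · (s⁻²·A⁻²) = kg·m²·s⁻⁴·A⁻²·cd⁻².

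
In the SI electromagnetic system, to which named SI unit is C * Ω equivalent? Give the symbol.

C = s·A.
Ω = kg·m²·s⁻³·A⁻².
Combining: C·Ω = (s·A) · (kg·m²·s⁻³·A⁻²) = kg·m²·s⁻²·A⁻¹.
kg·m²·s⁻²·A⁻¹ is the base-SI form of the weber.

Wb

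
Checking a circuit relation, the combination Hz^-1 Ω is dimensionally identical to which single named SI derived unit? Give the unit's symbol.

H

Hz = s⁻¹.
So Hz⁻¹ = s.
Ω = kg·m²·s⁻³·A⁻².
Combining: Hz⁻¹·Ω = s · (kg·m²·s⁻³·A⁻²) = kg·m²·s⁻²·A⁻².
kg·m²·s⁻²·A⁻² is the base-SI form of the henry.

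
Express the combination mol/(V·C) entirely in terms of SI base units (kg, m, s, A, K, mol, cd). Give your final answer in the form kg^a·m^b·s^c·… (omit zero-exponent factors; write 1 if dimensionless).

kg⁻¹·m⁻²·s²·mol

V = W/A (potential = power per current),
    = kg·m²·s⁻³·A⁻¹.
So V⁻¹ = kg⁻¹·m⁻²·s³·A.
C = A·s = s·A (charge = current × time).
So C⁻¹ = s⁻¹·A⁻¹.
Combining: V⁻¹·C⁻¹·mol = (kg⁻¹·m⁻²·s³·A) · (s⁻¹·A⁻¹) · mol = kg⁻¹·m⁻²·s²·mol.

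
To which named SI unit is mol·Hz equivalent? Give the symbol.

Hz = 1/s = s⁻¹ (frequency is cycles per second).
Combining: mol·Hz = mol · s⁻¹ = s⁻¹·mol.
s⁻¹·mol is the base-SI form of the katal.

kat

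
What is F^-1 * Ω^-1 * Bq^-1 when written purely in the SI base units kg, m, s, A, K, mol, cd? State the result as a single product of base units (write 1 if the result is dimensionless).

F = kg⁻¹·m⁻²·s⁴·A².
So F⁻¹ = kg·m²·s⁻⁴·A⁻².
Ω = kg·m²·s⁻³·A⁻².
So Ω⁻¹ = kg⁻¹·m⁻²·s³·A².
Bq = s⁻¹.
So Bq⁻¹ = s.
Combining: F⁻¹·Ω⁻¹·Bq⁻¹ = (kg·m²·s⁻⁴·A⁻²) · (kg⁻¹·m⁻²·s³·A²) · s = 1.

1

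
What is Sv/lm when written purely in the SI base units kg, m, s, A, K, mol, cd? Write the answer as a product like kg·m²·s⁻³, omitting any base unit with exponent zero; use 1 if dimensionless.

m²·s⁻²·cd⁻¹

lm = cd·sr = cd (luminous flux; sr is dimensionless).
So lm⁻¹ = cd⁻¹.
Sv = J/kg (equivalent dose = energy per mass),
    = m²·s⁻².
Combining: lm⁻¹·Sv = cd⁻¹ · (m²·s⁻²) = m²·s⁻²·cd⁻¹.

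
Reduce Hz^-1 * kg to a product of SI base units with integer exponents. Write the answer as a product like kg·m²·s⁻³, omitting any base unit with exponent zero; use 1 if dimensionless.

Hz = s⁻¹.
So Hz⁻¹ = s.
Combining: Hz⁻¹·kg = s · kg = kg·s.

kg·s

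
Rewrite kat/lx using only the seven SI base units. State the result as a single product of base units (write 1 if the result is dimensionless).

lx = m⁻²·cd.
So lx⁻¹ = m²·cd⁻¹.
kat = s⁻¹·mol.
Combining: lx⁻¹·kat = (m²·cd⁻¹) · (s⁻¹·mol) = m²·s⁻¹·mol·cd⁻¹.

m²·s⁻¹·mol·cd⁻¹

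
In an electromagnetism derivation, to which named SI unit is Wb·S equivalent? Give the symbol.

C

Wb = kg·m²·s⁻²·A⁻¹.
S = kg⁻¹·m⁻²·s³·A².
Combining: Wb·S = (kg·m²·s⁻²·A⁻¹) · (kg⁻¹·m⁻²·s³·A²) = s·A.
s·A is the base-SI form of the coulomb.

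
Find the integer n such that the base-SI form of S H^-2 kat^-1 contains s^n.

S = 1/Ω (conductance is reciprocal resistance),
    = kg⁻¹·m⁻²·s³·A².
H = Wb/A (inductance = flux per current),
    = kg·m²·s⁻²·A⁻².
So H⁻² = kg⁻²·m⁻⁴·s⁴·A⁴.
kat = mol/s = s⁻¹·mol (catalytic activity).
So kat⁻¹ = s·mol⁻¹.
Combining: S·H⁻²·kat⁻¹ = (kg⁻¹·m⁻²·s³·A²) · (kg⁻²·m⁻⁴·s⁴·A⁴) · (s·mol⁻¹) = kg⁻³·m⁻⁶·s⁸·A⁶·mol⁻¹.
The exponent of s is 8.

8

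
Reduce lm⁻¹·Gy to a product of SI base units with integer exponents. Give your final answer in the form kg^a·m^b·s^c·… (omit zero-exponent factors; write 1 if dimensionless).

lm = cd·sr = cd (luminous flux; sr is dimensionless).
So lm⁻¹ = cd⁻¹.
Gy = J/kg (absorbed dose = energy per mass),
    = m²·s⁻².
Combining: lm⁻¹·Gy = cd⁻¹ · (m²·s⁻²) = m²·s⁻²·cd⁻¹.

m²·s⁻²·cd⁻¹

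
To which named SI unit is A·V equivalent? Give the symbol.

W

V = kg·m²·s⁻³·A⁻¹.
Combining: A·V = A · (kg·m²·s⁻³·A⁻¹) = kg·m²·s⁻³.
kg·m²·s⁻³ is the base-SI form of the watt.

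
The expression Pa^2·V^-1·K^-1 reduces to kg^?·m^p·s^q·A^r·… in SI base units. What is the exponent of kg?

Pa = kg·m⁻¹·s⁻².
So Pa² = kg²·m⁻²·s⁻⁴.
V = kg·m²·s⁻³·A⁻¹.
So V⁻¹ = kg⁻¹·m⁻²·s³·A.
Combining: Pa²·V⁻¹·K⁻¹ = (kg²·m⁻²·s⁻⁴) · (kg⁻¹·m⁻²·s³·A) · K⁻¹ = kg·m⁻⁴·s⁻¹·A·K⁻¹.
The exponent of kg is 1.

1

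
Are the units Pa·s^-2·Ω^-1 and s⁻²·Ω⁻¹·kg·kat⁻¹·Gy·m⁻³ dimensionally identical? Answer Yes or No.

Left side:
  Pa = N/m² (pressure = force per area),
      = kg·m⁻¹·s⁻².
  Ω = V/A (resistance = voltage per current),
      = kg·m²·s⁻³·A⁻².
  So Ω⁻¹ = kg⁻¹·m⁻²·s³·A².
  Combining: Pa·s⁻²·Ω⁻¹ = (kg·m⁻¹·s⁻²) · s⁻² · (kg⁻¹·m⁻²·s³·A²) = m⁻³·s⁻¹·A².
Right side:
  Ω = V/A (resistance = voltage per current),
      = kg·m²·s⁻³·A⁻².
  So Ω⁻¹ = kg⁻¹·m⁻²·s³·A².
  kat = mol/s = s⁻¹·mol (catalytic activity).
  So kat⁻¹ = s·mol⁻¹.
  Gy = J/kg (absorbed dose = energy per mass),
      = m²·s⁻².
  Combining: s⁻²·Ω⁻¹·kg·kat⁻¹·Gy·m⁻³ = s⁻² · (kg⁻¹·m⁻²·s³·A²) · kg · (s·mol⁻¹) · (m²·s⁻²) · m⁻³ = m⁻³·A²·mol⁻¹.
Left is m⁻³·s⁻¹·A²; right is m⁻³·A²·mol⁻¹ — different.

No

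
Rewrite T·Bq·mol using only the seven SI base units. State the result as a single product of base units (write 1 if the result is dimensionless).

T = Wb/m² (flux density = flux per area),
    = kg·s⁻²·A⁻¹.
Bq = 1/s = s⁻¹ (activity is decays per second).
Combining: T·Bq·mol = (kg·s⁻²·A⁻¹) · s⁻¹ · mol = kg·s⁻³·A⁻¹·mol.

kg·s⁻³·A⁻¹·mol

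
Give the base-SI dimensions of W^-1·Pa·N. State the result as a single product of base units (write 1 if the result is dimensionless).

kg·m⁻²·s⁻¹

W = kg·m²·s⁻³.
So W⁻¹ = kg⁻¹·m⁻²·s³.
Pa = kg·m⁻¹·s⁻².
N = kg·m·s⁻².
Combining: W⁻¹·Pa·N = (kg⁻¹·m⁻²·s³) · (kg·m⁻¹·s⁻²) · (kg·m·s⁻²) = kg·m⁻²·s⁻¹.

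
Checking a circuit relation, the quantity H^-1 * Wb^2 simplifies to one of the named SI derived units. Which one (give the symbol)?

J

H = Wb/A (inductance = flux per current),
    = kg·m²·s⁻²·A⁻².
So H⁻¹ = kg⁻¹·m⁻²·s²·A².
Wb = V·s (flux: a volt is a weber per second),
    = kg·m²·s⁻²·A⁻¹.
So Wb² = kg²·m⁴·s⁻⁴·A⁻².
Combining: H⁻¹·Wb² = (kg⁻¹·m⁻²·s²·A²) · (kg²·m⁴·s⁻⁴·A⁻²) = kg·m²·s⁻².
kg·m²·s⁻² is the base-SI form of the joule.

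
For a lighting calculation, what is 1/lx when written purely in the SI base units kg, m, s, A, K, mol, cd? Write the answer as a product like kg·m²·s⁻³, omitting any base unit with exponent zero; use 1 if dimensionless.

m²·cd⁻¹

lx = lm/m² (illuminance = luminous flux per area),
    = m⁻²·cd.
So lx⁻¹ = m²·cd⁻¹.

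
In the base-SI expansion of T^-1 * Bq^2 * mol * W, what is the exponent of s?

-3

T = kg·s⁻²·A⁻¹.
So T⁻¹ = kg⁻¹·s²·A.
Bq = s⁻¹.
So Bq² = s⁻².
W = kg·m²·s⁻³.
Combining: T⁻¹·Bq²·mol·W = (kg⁻¹·s²·A) · s⁻² · mol · (kg·m²·s⁻³) = m²·s⁻³·A·mol.
The exponent of s is -3.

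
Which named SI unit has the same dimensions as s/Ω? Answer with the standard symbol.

F

Ω = V/A (resistance = voltage per current),
    = kg·m²·s⁻³·A⁻².
So Ω⁻¹ = kg⁻¹·m⁻²·s³·A².
Combining: s·Ω⁻¹ = s · (kg⁻¹·m⁻²·s³·A²) = kg⁻¹·m⁻²·s⁴·A².
kg⁻¹·m⁻²·s⁴·A² is the base-SI form of the farad.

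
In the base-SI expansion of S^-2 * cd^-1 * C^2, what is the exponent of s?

S = 1/Ω (conductance is reciprocal resistance),
    = kg⁻¹·m⁻²·s³·A².
So S⁻² = kg²·m⁴·s⁻⁶·A⁻⁴.
C = A·s = s·A (charge = current × time).
So C² = s²·A².
Combining: S⁻²·cd⁻¹·C² = (kg²·m⁴·s⁻⁶·A⁻⁴) · cd⁻¹ · (s²·A²) = kg²·m⁴·s⁻⁴·A⁻²·cd⁻¹.
The exponent of s is -4.

-4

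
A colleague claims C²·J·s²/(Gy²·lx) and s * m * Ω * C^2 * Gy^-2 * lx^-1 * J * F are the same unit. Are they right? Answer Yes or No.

No

Left side:
  C = A·s = s·A (charge = current × time).
  So C² = s²·A².
  J = N·m (work = force × distance),
      = kg·m²·s⁻².
  Gy = J/kg (absorbed dose = energy per mass),
      = m²·s⁻².
  So Gy⁻² = m⁻⁴·s⁴.
  lx = lm/m² (illuminance = luminous flux per area),
      = m⁻²·cd.
  So lx⁻¹ = m²·cd⁻¹.
  Combining: C²·J·Gy⁻²·s²·lx⁻¹ = (s²·A²) · (kg·m²·s⁻²) · (m⁻⁴·s⁴) · s² · (m²·cd⁻¹) = kg·s⁶·A²·cd⁻¹.
Right side:
  Ω = kg·m²·s⁻³·A⁻².
  C = s·A.
  So C² = s²·A².
  Gy = m²·s⁻².
  So Gy⁻² = m⁻⁴·s⁴.
  lx = m⁻²·cd.
  So lx⁻¹ = m²·cd⁻¹.
  J = kg·m²·s⁻².
  F = kg⁻¹·m⁻²·s⁴·A².
  Combining: s·m·Ω·C²·Gy⁻²·lx⁻¹·J·F = s · m · (kg·m²·s⁻³·A⁻²) · (s²·A²) · (m⁻⁴·s⁴) · (m²·cd⁻¹) · (kg·m²·s⁻²) · (kg⁻¹·m⁻²·s⁴·A²) = kg·m·s⁶·A²·cd⁻¹.
Left is kg·s⁶·A²·cd⁻¹; right is kg·m·s⁶·A²·cd⁻¹ — different.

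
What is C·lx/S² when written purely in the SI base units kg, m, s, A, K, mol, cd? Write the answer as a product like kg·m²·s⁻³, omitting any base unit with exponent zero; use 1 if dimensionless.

C = A·s = s·A (charge = current × time).
S = 1/Ω (conductance is reciprocal resistance),
    = kg⁻¹·m⁻²·s³·A².
So S⁻² = kg²·m⁴·s⁻⁶·A⁻⁴.
lx = lm/m² (illuminance = luminous flux per area),
    = m⁻²·cd.
Combining: C·S⁻²·lx = (s·A) · (kg²·m⁴·s⁻⁶·A⁻⁴) · (m⁻²·cd) = kg²·m²·s⁻⁵·A⁻³·cd.

kg²·m²·s⁻⁵·A⁻³·cd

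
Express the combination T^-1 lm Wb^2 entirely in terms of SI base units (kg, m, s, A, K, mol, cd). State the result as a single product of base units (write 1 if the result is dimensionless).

kg·m⁴·s⁻²·A⁻¹·cd

T = Wb/m² (flux density = flux per area),
    = kg·s⁻²·A⁻¹.
So T⁻¹ = kg⁻¹·s²·A.
lm = cd·sr = cd (luminous flux; sr is dimensionless).
Wb = V·s (flux: a volt is a weber per second),
    = kg·m²·s⁻²·A⁻¹.
So Wb² = kg²·m⁴·s⁻⁴·A⁻².
Combining: T⁻¹·lm·Wb² = (kg⁻¹·s²·A) · cd · (kg²·m⁴·s⁻⁴·A⁻²) = kg·m⁴·s⁻²·A⁻¹·cd.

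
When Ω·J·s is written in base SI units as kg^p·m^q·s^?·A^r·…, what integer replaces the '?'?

Ω = V/A (resistance = voltage per current),
    = kg·m²·s⁻³·A⁻².
J = N·m (work = force × distance),
    = kg·m²·s⁻².
Combining: Ω·J·s = (kg·m²·s⁻³·A⁻²) · (kg·m²·s⁻²) · s = kg²·m⁴·s⁻⁴·A⁻².
The exponent of s is -4.

-4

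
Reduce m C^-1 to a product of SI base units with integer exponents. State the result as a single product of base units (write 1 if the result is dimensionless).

C = s·A.
So C⁻¹ = s⁻¹·A⁻¹.
Combining: m·C⁻¹ = m · (s⁻¹·A⁻¹) = m·s⁻¹·A⁻¹.

m·s⁻¹·A⁻¹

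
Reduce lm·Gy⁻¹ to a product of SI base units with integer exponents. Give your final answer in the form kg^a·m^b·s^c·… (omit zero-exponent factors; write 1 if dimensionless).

m⁻²·s²·cd

lm = cd·sr = cd (luminous flux; sr is dimensionless).
Gy = J/kg (absorbed dose = energy per mass),
    = m²·s⁻².
So Gy⁻¹ = m⁻²·s².
Combining: lm·Gy⁻¹ = cd · (m⁻²·s²) = m⁻²·s²·cd.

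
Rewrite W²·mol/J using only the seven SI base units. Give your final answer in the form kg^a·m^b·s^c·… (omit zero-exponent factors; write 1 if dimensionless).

W = kg·m²·s⁻³.
So W² = kg²·m⁴·s⁻⁶.
J = kg·m²·s⁻².
So J⁻¹ = kg⁻¹·m⁻²·s².
Combining: W²·J⁻¹·mol = (kg²·m⁴·s⁻⁶) · (kg⁻¹·m⁻²·s²) · mol = kg·m²·s⁻⁴·mol.

kg·m²·s⁻⁴·mol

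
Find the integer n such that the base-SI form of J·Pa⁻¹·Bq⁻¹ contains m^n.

3

J = kg·m²·s⁻².
Pa = kg·m⁻¹·s⁻².
So Pa⁻¹ = kg⁻¹·m·s².
Bq = s⁻¹.
So Bq⁻¹ = s.
Combining: J·Pa⁻¹·Bq⁻¹ = (kg·m²·s⁻²) · (kg⁻¹·m·s²) · s = m³·s.
The exponent of m is 3.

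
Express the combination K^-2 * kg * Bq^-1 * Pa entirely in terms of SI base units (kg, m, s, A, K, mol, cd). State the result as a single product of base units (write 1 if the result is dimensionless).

Bq = 1/s = s⁻¹ (activity is decays per second).
So Bq⁻¹ = s.
Pa = N/m² (pressure = force per area),
    = kg·m⁻¹·s⁻².
Combining: K⁻²·kg·Bq⁻¹·Pa = K⁻² · kg · s · (kg·m⁻¹·s⁻²) = kg²·m⁻¹·s⁻¹·K⁻².

kg²·m⁻¹·s⁻¹·K⁻²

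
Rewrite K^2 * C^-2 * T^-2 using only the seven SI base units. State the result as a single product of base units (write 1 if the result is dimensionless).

kg⁻²·s²·K²

C = A·s = s·A (charge = current × time).
So C⁻² = s⁻²·A⁻².
T = Wb/m² (flux density = flux per area),
    = kg·s⁻²·A⁻¹.
So T⁻² = kg⁻²·s⁴·A².
Combining: K²·C⁻²·T⁻² = K² · (s⁻²·A⁻²) · (kg⁻²·s⁴·A²) = kg⁻²·s²·K².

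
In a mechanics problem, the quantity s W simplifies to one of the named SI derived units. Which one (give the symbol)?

J

W = kg·m²·s⁻³.
Combining: s·W = s · (kg·m²·s⁻³) = kg·m²·s⁻².
kg·m²·s⁻² is the base-SI form of the joule.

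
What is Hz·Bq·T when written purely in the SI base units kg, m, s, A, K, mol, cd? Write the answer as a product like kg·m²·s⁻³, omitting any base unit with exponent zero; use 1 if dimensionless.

kg·s⁻⁴·A⁻¹

Hz = s⁻¹.
Bq = s⁻¹.
T = kg·s⁻²·A⁻¹.
Combining: Hz·Bq·T = s⁻¹ · s⁻¹ · (kg·s⁻²·A⁻¹) = kg·s⁻⁴·A⁻¹.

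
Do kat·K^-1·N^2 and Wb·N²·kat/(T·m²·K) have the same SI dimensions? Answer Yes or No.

Yes

Left side:
  kat = s⁻¹·mol.
  N = kg·m·s⁻².
  So N² = kg²·m²·s⁻⁴.
  Combining: kat·K⁻¹·N² = (s⁻¹·mol) · K⁻¹ · (kg²·m²·s⁻⁴) = kg²·m²·s⁻⁵·K⁻¹·mol.
Right side:
  Wb = V·s (flux: a volt is a weber per second),
      = kg·m²·s⁻²·A⁻¹.
  T = Wb/m² (flux density = flux per area),
      = kg·s⁻²·A⁻¹.
  So T⁻¹ = kg⁻¹·s²·A.
  N = kg·m/s² = kg·m·s⁻² (force = mass × acceleration).
  So N² = kg²·m²·s⁻⁴.
  kat = mol/s = s⁻¹·mol (catalytic activity).
  Combining: Wb·T⁻¹·m⁻²·N²·kat·K⁻¹ = (kg·m²·s⁻²·A⁻¹) · (kg⁻¹·s²·A) · m⁻² · (kg²·m²·s⁻⁴) · (s⁻¹·mol) · K⁻¹ = kg²·m²·s⁻⁵·K⁻¹·mol.
Both reduce to kg²·m²·s⁻⁵·K⁻¹·mol.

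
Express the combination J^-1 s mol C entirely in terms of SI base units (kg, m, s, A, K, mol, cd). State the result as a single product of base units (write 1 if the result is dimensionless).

J = N·m (work = force × distance),
    = kg·m²·s⁻².
So J⁻¹ = kg⁻¹·m⁻²·s².
C = A·s = s·A (charge = current × time).
Combining: J⁻¹·s·mol·C = (kg⁻¹·m⁻²·s²) · s · mol · (s·A) = kg⁻¹·m⁻²·s⁴·A·mol.

kg⁻¹·m⁻²·s⁴·A·mol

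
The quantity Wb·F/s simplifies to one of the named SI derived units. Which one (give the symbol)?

C

Wb = kg·m²·s⁻²·A⁻¹.
F = kg⁻¹·m⁻²·s⁴·A².
Combining: s⁻¹·Wb·F = s⁻¹ · (kg·m²·s⁻²·A⁻¹) · (kg⁻¹·m⁻²·s⁴·A²) = s·A.
s·A is the base-SI form of the coulomb.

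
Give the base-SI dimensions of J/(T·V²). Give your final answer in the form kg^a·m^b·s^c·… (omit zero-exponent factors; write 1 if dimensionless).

J = N·m (work = force × distance),
    = kg·m²·s⁻².
T = Wb/m² (flux density = flux per area),
    = kg·s⁻²·A⁻¹.
So T⁻¹ = kg⁻¹·s²·A.
V = W/A (potential = power per current),
    = kg·m²·s⁻³·A⁻¹.
So V⁻² = kg⁻²·m⁻⁴·s⁶·A².
Combining: J·T⁻¹·V⁻² = (kg·m²·s⁻²) · (kg⁻¹·s²·A) · (kg⁻²·m⁻⁴·s⁶·A²) = kg⁻²·m⁻²·s⁶·A³.

kg⁻²·m⁻²·s⁶·A³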